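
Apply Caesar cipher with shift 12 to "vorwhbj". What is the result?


Caesar cipher: shift "vorwhbj" by 12
  'v' (pos 21) + 12 = pos 7 = 'h'
  'o' (pos 14) + 12 = pos 0 = 'a'
  'r' (pos 17) + 12 = pos 3 = 'd'
  'w' (pos 22) + 12 = pos 8 = 'i'
  'h' (pos 7) + 12 = pos 19 = 't'
  'b' (pos 1) + 12 = pos 13 = 'n'
  'j' (pos 9) + 12 = pos 21 = 'v'
Result: haditnv

haditnv


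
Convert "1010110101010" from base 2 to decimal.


Input: "1010110101010" in base 2
Positional expansion:
  Digit '1' (value 1) x 2^12 = 4096
  Digit '0' (value 0) x 2^11 = 0
  Digit '1' (value 1) x 2^10 = 1024
  Digit '0' (value 0) x 2^9 = 0
  Digit '1' (value 1) x 2^8 = 256
  Digit '1' (value 1) x 2^7 = 128
  Digit '0' (value 0) x 2^6 = 0
  Digit '1' (value 1) x 2^5 = 32
  Digit '0' (value 0) x 2^4 = 0
  Digit '1' (value 1) x 2^3 = 8
  Digit '0' (value 0) x 2^2 = 0
  Digit '1' (value 1) x 2^1 = 2
  Digit '0' (value 0) x 2^0 = 0
Sum = 5546

5546


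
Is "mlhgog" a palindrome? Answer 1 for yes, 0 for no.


Input: mlhgog
Reversed: goghlm
  Compare pos 0 ('m') with pos 5 ('g'): MISMATCH
  Compare pos 1 ('l') with pos 4 ('o'): MISMATCH
  Compare pos 2 ('h') with pos 3 ('g'): MISMATCH
Result: not a palindrome

0


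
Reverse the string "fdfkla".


Input: fdfkla
Reading characters right to left:
  Position 5: 'a'
  Position 4: 'l'
  Position 3: 'k'
  Position 2: 'f'
  Position 1: 'd'
  Position 0: 'f'
Reversed: alkfdf

alkfdf


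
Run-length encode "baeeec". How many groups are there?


Input: baeeec
Scanning for consecutive runs:
  Group 1: 'b' x 1 (positions 0-0)
  Group 2: 'a' x 1 (positions 1-1)
  Group 3: 'e' x 3 (positions 2-4)
  Group 4: 'c' x 1 (positions 5-5)
Total groups: 4

4


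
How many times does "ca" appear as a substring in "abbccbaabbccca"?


Searching for "ca" in "abbccbaabbccca"
Scanning each position:
  Position 0: "ab" => no
  Position 1: "bb" => no
  Position 2: "bc" => no
  Position 3: "cc" => no
  Position 4: "cb" => no
  Position 5: "ba" => no
  Position 6: "aa" => no
  Position 7: "ab" => no
  Position 8: "bb" => no
  Position 9: "bc" => no
  Position 10: "cc" => no
  Position 11: "cc" => no
  Position 12: "ca" => MATCH
Total occurrences: 1

1


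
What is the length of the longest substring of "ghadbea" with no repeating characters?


Input: "ghadbea"
Sliding window (track last position of each char):
  Position 0 ('g'): window [0,0] length 1 -- new best
  Position 1 ('h'): window [0,1] length 2 -- new best
  Position 2 ('a'): window [0,2] length 3 -- new best
  Position 3 ('d'): window [0,3] length 4 -- new best
  Position 4 ('b'): window [0,4] length 5 -- new best
  Position 5 ('e'): window [0,5] length 6 -- new best
  Position 6 ('a'): repeat (last at 2), move window start to 3
  Position 6 ('a'): window [3,6] length 4
Longest substring with no repeats: "ghadbe" with length 6

6


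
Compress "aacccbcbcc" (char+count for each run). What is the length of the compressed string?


Input: aacccbcbcc
Runs:
  'a' x 2 => "a2"
  'c' x 3 => "c3"
  'b' x 1 => "b1"
  'c' x 1 => "c1"
  'b' x 1 => "b1"
  'c' x 2 => "c2"
Compressed: "a2c3b1c1b1c2"
Compressed length: 12

12


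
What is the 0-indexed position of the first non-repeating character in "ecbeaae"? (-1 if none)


Input: ecbeaae
Character frequencies:
  'a': 2
  'b': 1
  'c': 1
  'e': 3
Scanning left to right for freq == 1:
  Position 0 ('e'): freq=3, skip
  Position 1 ('c'): unique! => answer = 1

1


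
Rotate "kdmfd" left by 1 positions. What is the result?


Input: "kdmfd", rotate left by 1
First 1 characters: "k"
Remaining characters: "dmfd"
Concatenate remaining + first: "dmfd" + "k" = "dmfdk"

dmfdk


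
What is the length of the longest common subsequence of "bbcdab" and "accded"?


LCS of "bbcdab" and "accded"
DP table:
           a    c    c    d    e    d
      0    0    0    0    0    0    0
  b   0    0    0    0    0    0    0
  b   0    0    0    0    0    0    0
  c   0    0    1    1    1    1    1
  d   0    0    1    1    2    2    2
  a   0    1    1    1    2    2    2
  b   0    1    1    1    2    2    2
LCS length = dp[6][6] = 2

2


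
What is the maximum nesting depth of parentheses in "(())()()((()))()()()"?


Input: "(())()()((()))()()()"
Tracking depth:
  Position 0 '(': depth becomes 1
  Position 1 '(': depth becomes 2
  Position 2 ')': depth becomes 1
  Position 3 ')': depth becomes 0
  Position 4 '(': depth becomes 1
  Position 5 ')': depth becomes 0
  Position 6 '(': depth becomes 1
  Position 7 ')': depth becomes 0
  Position 8 '(': depth becomes 1
  Position 9 '(': depth becomes 2
  Position 10 '(': depth becomes 3
  Position 11 ')': depth becomes 2
  Position 12 ')': depth becomes 1
  Position 13 ')': depth becomes 0
  Position 14 '(': depth becomes 1
  Position 15 ')': depth becomes 0
  Position 16 '(': depth becomes 1
  Position 17 ')': depth becomes 0
  Position 18 '(': depth becomes 1
  Position 19 ')': depth becomes 0
Maximum depth reached: 3

3


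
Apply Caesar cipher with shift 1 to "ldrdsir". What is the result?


Caesar cipher: shift "ldrdsir" by 1
  'l' (pos 11) + 1 = pos 12 = 'm'
  'd' (pos 3) + 1 = pos 4 = 'e'
  'r' (pos 17) + 1 = pos 18 = 's'
  'd' (pos 3) + 1 = pos 4 = 'e'
  's' (pos 18) + 1 = pos 19 = 't'
  'i' (pos 8) + 1 = pos 9 = 'j'
  'r' (pos 17) + 1 = pos 18 = 's'
Result: mesetjs

mesetjs


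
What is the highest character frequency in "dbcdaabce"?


Input: dbcdaabce
Character counts:
  'a': 2
  'b': 2
  'c': 2
  'd': 2
  'e': 1
Maximum frequency: 2

2


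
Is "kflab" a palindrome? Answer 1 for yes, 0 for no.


Input: kflab
Reversed: balfk
  Compare pos 0 ('k') with pos 4 ('b'): MISMATCH
  Compare pos 1 ('f') with pos 3 ('a'): MISMATCH
Result: not a palindrome

0


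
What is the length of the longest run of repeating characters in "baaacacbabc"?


Input: "baaacacbabc"
Scanning for longest run:
  Position 1 ('a'): new char, reset run to 1
  Position 2 ('a'): continues run of 'a', length=2
  Position 3 ('a'): continues run of 'a', length=3
  Position 4 ('c'): new char, reset run to 1
  Position 5 ('a'): new char, reset run to 1
  Position 6 ('c'): new char, reset run to 1
  Position 7 ('b'): new char, reset run to 1
  Position 8 ('a'): new char, reset run to 1
  Position 9 ('b'): new char, reset run to 1
  Position 10 ('c'): new char, reset run to 1
Longest run: 'a' with length 3

3


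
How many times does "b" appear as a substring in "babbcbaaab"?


Searching for "b" in "babbcbaaab"
Scanning each position:
  Position 0: "b" => MATCH
  Position 1: "a" => no
  Position 2: "b" => MATCH
  Position 3: "b" => MATCH
  Position 4: "c" => no
  Position 5: "b" => MATCH
  Position 6: "a" => no
  Position 7: "a" => no
  Position 8: "a" => no
  Position 9: "b" => MATCH
Total occurrences: 5

5


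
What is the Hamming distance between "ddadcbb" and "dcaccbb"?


Comparing "ddadcbb" and "dcaccbb" position by position:
  Position 0: 'd' vs 'd' => same
  Position 1: 'd' vs 'c' => differ
  Position 2: 'a' vs 'a' => same
  Position 3: 'd' vs 'c' => differ
  Position 4: 'c' vs 'c' => same
  Position 5: 'b' vs 'b' => same
  Position 6: 'b' vs 'b' => same
Total differences (Hamming distance): 2

2


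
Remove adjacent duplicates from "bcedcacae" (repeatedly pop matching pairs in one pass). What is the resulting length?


Input: bcedcacae
Stack-based adjacent duplicate removal:
  Read 'b': push. Stack: b
  Read 'c': push. Stack: bc
  Read 'e': push. Stack: bce
  Read 'd': push. Stack: bced
  Read 'c': push. Stack: bcedc
  Read 'a': push. Stack: bcedca
  Read 'c': push. Stack: bcedcac
  Read 'a': push. Stack: bcedcaca
  Read 'e': push. Stack: bcedcacae
Final stack: "bcedcacae" (length 9)

9


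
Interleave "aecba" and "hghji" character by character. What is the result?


Interleaving "aecba" and "hghji":
  Position 0: 'a' from first, 'h' from second => "ah"
  Position 1: 'e' from first, 'g' from second => "eg"
  Position 2: 'c' from first, 'h' from second => "ch"
  Position 3: 'b' from first, 'j' from second => "bj"
  Position 4: 'a' from first, 'i' from second => "ai"
Result: ahegchbjai

ahegchbjai


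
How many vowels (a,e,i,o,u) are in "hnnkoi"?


Input: hnnkoi
Checking each character:
  'h' at position 0: consonant
  'n' at position 1: consonant
  'n' at position 2: consonant
  'k' at position 3: consonant
  'o' at position 4: vowel (running total: 1)
  'i' at position 5: vowel (running total: 2)
Total vowels: 2

2


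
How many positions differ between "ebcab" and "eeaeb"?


Comparing "ebcab" and "eeaeb" position by position:
  Position 0: 'e' vs 'e' => same
  Position 1: 'b' vs 'e' => DIFFER
  Position 2: 'c' vs 'a' => DIFFER
  Position 3: 'a' vs 'e' => DIFFER
  Position 4: 'b' vs 'b' => same
Positions that differ: 3

3


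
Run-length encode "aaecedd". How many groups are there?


Input: aaecedd
Scanning for consecutive runs:
  Group 1: 'a' x 2 (positions 0-1)
  Group 2: 'e' x 1 (positions 2-2)
  Group 3: 'c' x 1 (positions 3-3)
  Group 4: 'e' x 1 (positions 4-4)
  Group 5: 'd' x 2 (positions 5-6)
Total groups: 5

5


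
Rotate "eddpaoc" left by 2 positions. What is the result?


Input: "eddpaoc", rotate left by 2
First 2 characters: "ed"
Remaining characters: "dpaoc"
Concatenate remaining + first: "dpaoc" + "ed" = "dpaoced"

dpaoced


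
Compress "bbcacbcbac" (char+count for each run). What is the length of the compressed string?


Input: bbcacbcbac
Runs:
  'b' x 2 => "b2"
  'c' x 1 => "c1"
  'a' x 1 => "a1"
  'c' x 1 => "c1"
  'b' x 1 => "b1"
  'c' x 1 => "c1"
  'b' x 1 => "b1"
  'a' x 1 => "a1"
  'c' x 1 => "c1"
Compressed: "b2c1a1c1b1c1b1a1c1"
Compressed length: 18

18


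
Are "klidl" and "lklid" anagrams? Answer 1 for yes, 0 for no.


Strings: "klidl", "lklid"
Sorted first:  dikll
Sorted second: dikll
Sorted forms match => anagrams

1


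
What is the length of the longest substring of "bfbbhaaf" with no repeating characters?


Input: "bfbbhaaf"
Sliding window (track last position of each char):
  Position 0 ('b'): window [0,0] length 1 -- new best
  Position 1 ('f'): window [0,1] length 2 -- new best
  Position 2 ('b'): repeat (last at 0), move window start to 1
  Position 2 ('b'): window [1,2] length 2
  Position 3 ('b'): repeat (last at 2), move window start to 3
  Position 3 ('b'): window [3,3] length 1
  Position 4 ('h'): window [3,4] length 2
  Position 5 ('a'): window [3,5] length 3 -- new best
  Position 6 ('a'): repeat (last at 5), move window start to 6
  Position 6 ('a'): window [6,6] length 1
  Position 7 ('f'): window [6,7] length 2
Longest substring with no repeats: "bha" with length 3

3


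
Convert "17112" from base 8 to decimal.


Input: "17112" in base 8
Positional expansion:
  Digit '1' (value 1) x 8^4 = 4096
  Digit '7' (value 7) x 8^3 = 3584
  Digit '1' (value 1) x 8^2 = 64
  Digit '1' (value 1) x 8^1 = 8
  Digit '2' (value 2) x 8^0 = 2
Sum = 7754

7754


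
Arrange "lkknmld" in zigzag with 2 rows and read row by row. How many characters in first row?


Zigzag "lkknmld" into 2 rows:
Placing characters:
  'l' => row 0
  'k' => row 1
  'k' => row 0
  'n' => row 1
  'm' => row 0
  'l' => row 1
  'd' => row 0
Rows:
  Row 0: "lkmd"
  Row 1: "knl"
First row length: 4

4


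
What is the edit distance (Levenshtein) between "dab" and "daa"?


Computing edit distance: "dab" -> "daa"
DP table:
           d    a    a
      0    1    2    3
  d   1    0    1    2
  a   2    1    0    1
  b   3    2    1    1
Edit distance = dp[3][3] = 1

1


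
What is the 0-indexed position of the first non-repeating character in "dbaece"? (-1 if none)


Input: dbaece
Character frequencies:
  'a': 1
  'b': 1
  'c': 1
  'd': 1
  'e': 2
Scanning left to right for freq == 1:
  Position 0 ('d'): unique! => answer = 0

0


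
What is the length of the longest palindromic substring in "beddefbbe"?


Input: "beddefbbe"
Checking substrings for palindromes:
  [1:5] "edde" (len 4) => palindrome
  [2:4] "dd" (len 2) => palindrome
  [6:8] "bb" (len 2) => palindrome
Longest palindromic substring: "edde" with length 4

4


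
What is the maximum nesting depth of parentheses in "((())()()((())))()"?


Input: "((())()()((())))()"
Tracking depth:
  Position 0 '(': depth becomes 1
  Position 1 '(': depth becomes 2
  Position 2 '(': depth becomes 3
  Position 3 ')': depth becomes 2
  Position 4 ')': depth becomes 1
  Position 5 '(': depth becomes 2
  Position 6 ')': depth becomes 1
  Position 7 '(': depth becomes 2
  Position 8 ')': depth becomes 1
  Position 9 '(': depth becomes 2
  Position 10 '(': depth becomes 3
  Position 11 '(': depth becomes 4
  Position 12 ')': depth becomes 3
  Position 13 ')': depth becomes 2
  Position 14 ')': depth becomes 1
  Position 15 ')': depth becomes 0
  Position 16 '(': depth becomes 1
  Position 17 ')': depth becomes 0
Maximum depth reached: 4

4


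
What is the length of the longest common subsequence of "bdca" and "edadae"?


LCS of "bdca" and "edadae"
DP table:
           e    d    a    d    a    e
      0    0    0    0    0    0    0
  b   0    0    0    0    0    0    0
  d   0    0    1    1    1    1    1
  c   0    0    1    1    1    1    1
  a   0    0    1    2    2    2    2
LCS length = dp[4][6] = 2

2


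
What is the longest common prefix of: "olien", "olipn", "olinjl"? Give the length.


Words: olien, olipn, olinjl
  Position 0: all 'o' => match
  Position 1: all 'l' => match
  Position 2: all 'i' => match
  Position 3: ('e', 'p', 'n') => mismatch, stop
LCP = "oli" (length 3)

3


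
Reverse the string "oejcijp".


Input: oejcijp
Reading characters right to left:
  Position 6: 'p'
  Position 5: 'j'
  Position 4: 'i'
  Position 3: 'c'
  Position 2: 'j'
  Position 1: 'e'
  Position 0: 'o'
Reversed: pjicjeo

pjicjeo


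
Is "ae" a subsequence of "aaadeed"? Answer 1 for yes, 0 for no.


Check if "ae" is a subsequence of "aaadeed"
Greedy scan:
  Position 0 ('a'): matches sub[0] = 'a'
  Position 1 ('a'): no match needed
  Position 2 ('a'): no match needed
  Position 3 ('d'): no match needed
  Position 4 ('e'): matches sub[1] = 'e'
  Position 5 ('e'): no match needed
  Position 6 ('d'): no match needed
All 2 characters matched => is a subsequence

1


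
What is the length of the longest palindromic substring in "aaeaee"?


Input: "aaeaee"
Checking substrings for palindromes:
  [1:4] "aea" (len 3) => palindrome
  [2:5] "eae" (len 3) => palindrome
  [0:2] "aa" (len 2) => palindrome
  [4:6] "ee" (len 2) => palindrome
Longest palindromic substring: "aea" with length 3

3


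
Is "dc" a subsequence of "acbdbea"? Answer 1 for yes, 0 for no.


Check if "dc" is a subsequence of "acbdbea"
Greedy scan:
  Position 0 ('a'): no match needed
  Position 1 ('c'): no match needed
  Position 2 ('b'): no match needed
  Position 3 ('d'): matches sub[0] = 'd'
  Position 4 ('b'): no match needed
  Position 5 ('e'): no match needed
  Position 6 ('a'): no match needed
Only matched 1/2 characters => not a subsequence

0


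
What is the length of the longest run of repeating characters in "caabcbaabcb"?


Input: "caabcbaabcb"
Scanning for longest run:
  Position 1 ('a'): new char, reset run to 1
  Position 2 ('a'): continues run of 'a', length=2
  Position 3 ('b'): new char, reset run to 1
  Position 4 ('c'): new char, reset run to 1
  Position 5 ('b'): new char, reset run to 1
  Position 6 ('a'): new char, reset run to 1
  Position 7 ('a'): continues run of 'a', length=2
  Position 8 ('b'): new char, reset run to 1
  Position 9 ('c'): new char, reset run to 1
  Position 10 ('b'): new char, reset run to 1
Longest run: 'a' with length 2

2


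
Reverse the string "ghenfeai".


Input: ghenfeai
Reading characters right to left:
  Position 7: 'i'
  Position 6: 'a'
  Position 5: 'e'
  Position 4: 'f'
  Position 3: 'n'
  Position 2: 'e'
  Position 1: 'h'
  Position 0: 'g'
Reversed: iaefnehg

iaefnehg


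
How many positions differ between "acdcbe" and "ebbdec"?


Comparing "acdcbe" and "ebbdec" position by position:
  Position 0: 'a' vs 'e' => DIFFER
  Position 1: 'c' vs 'b' => DIFFER
  Position 2: 'd' vs 'b' => DIFFER
  Position 3: 'c' vs 'd' => DIFFER
  Position 4: 'b' vs 'e' => DIFFER
  Position 5: 'e' vs 'c' => DIFFER
Positions that differ: 6

6


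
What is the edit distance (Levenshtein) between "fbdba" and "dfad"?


Computing edit distance: "fbdba" -> "dfad"
DP table:
           d    f    a    d
      0    1    2    3    4
  f   1    1    1    2    3
  b   2    2    2    2    3
  d   3    2    3    3    2
  b   4    3    3    4    3
  a   5    4    4    3    4
Edit distance = dp[5][4] = 4

4


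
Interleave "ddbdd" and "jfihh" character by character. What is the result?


Interleaving "ddbdd" and "jfihh":
  Position 0: 'd' from first, 'j' from second => "dj"
  Position 1: 'd' from first, 'f' from second => "df"
  Position 2: 'b' from first, 'i' from second => "bi"
  Position 3: 'd' from first, 'h' from second => "dh"
  Position 4: 'd' from first, 'h' from second => "dh"
Result: djdfbidhdh

djdfbidhdh


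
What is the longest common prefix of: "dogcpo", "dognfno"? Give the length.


Words: dogcpo, dognfno
  Position 0: all 'd' => match
  Position 1: all 'o' => match
  Position 2: all 'g' => match
  Position 3: ('c', 'n') => mismatch, stop
LCP = "dog" (length 3)

3


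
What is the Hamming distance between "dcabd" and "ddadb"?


Comparing "dcabd" and "ddadb" position by position:
  Position 0: 'd' vs 'd' => same
  Position 1: 'c' vs 'd' => differ
  Position 2: 'a' vs 'a' => same
  Position 3: 'b' vs 'd' => differ
  Position 4: 'd' vs 'b' => differ
Total differences (Hamming distance): 3

3


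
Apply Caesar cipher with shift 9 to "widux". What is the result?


Caesar cipher: shift "widux" by 9
  'w' (pos 22) + 9 = pos 5 = 'f'
  'i' (pos 8) + 9 = pos 17 = 'r'
  'd' (pos 3) + 9 = pos 12 = 'm'
  'u' (pos 20) + 9 = pos 3 = 'd'
  'x' (pos 23) + 9 = pos 6 = 'g'
Result: frmdg

frmdg


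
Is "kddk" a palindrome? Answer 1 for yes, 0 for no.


Input: kddk
Reversed: kddk
  Compare pos 0 ('k') with pos 3 ('k'): match
  Compare pos 1 ('d') with pos 2 ('d'): match
Result: palindrome

1


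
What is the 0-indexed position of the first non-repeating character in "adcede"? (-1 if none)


Input: adcede
Character frequencies:
  'a': 1
  'c': 1
  'd': 2
  'e': 2
Scanning left to right for freq == 1:
  Position 0 ('a'): unique! => answer = 0

0


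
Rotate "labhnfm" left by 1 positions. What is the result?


Input: "labhnfm", rotate left by 1
First 1 characters: "l"
Remaining characters: "abhnfm"
Concatenate remaining + first: "abhnfm" + "l" = "abhnfml"

abhnfml


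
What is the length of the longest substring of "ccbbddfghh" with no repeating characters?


Input: "ccbbddfghh"
Sliding window (track last position of each char):
  Position 0 ('c'): window [0,0] length 1 -- new best
  Position 1 ('c'): repeat (last at 0), move window start to 1
  Position 1 ('c'): window [1,1] length 1
  Position 2 ('b'): window [1,2] length 2 -- new best
  Position 3 ('b'): repeat (last at 2), move window start to 3
  Position 3 ('b'): window [3,3] length 1
  Position 4 ('d'): window [3,4] length 2
  Position 5 ('d'): repeat (last at 4), move window start to 5
  Position 5 ('d'): window [5,5] length 1
  Position 6 ('f'): window [5,6] length 2
  Position 7 ('g'): window [5,7] length 3 -- new best
  Position 8 ('h'): window [5,8] length 4 -- new best
  Position 9 ('h'): repeat (last at 8), move window start to 9
  Position 9 ('h'): window [9,9] length 1
Longest substring with no repeats: "dfgh" with length 4

4


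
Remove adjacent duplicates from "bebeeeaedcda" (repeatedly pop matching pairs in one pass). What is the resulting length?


Input: bebeeeaedcda
Stack-based adjacent duplicate removal:
  Read 'b': push. Stack: b
  Read 'e': push. Stack: be
  Read 'b': push. Stack: beb
  Read 'e': push. Stack: bebe
  Read 'e': matches stack top 'e' => pop. Stack: beb
  Read 'e': push. Stack: bebe
  Read 'a': push. Stack: bebea
  Read 'e': push. Stack: bebeae
  Read 'd': push. Stack: bebeaed
  Read 'c': push. Stack: bebeaedc
  Read 'd': push. Stack: bebeaedcd
  Read 'a': push. Stack: bebeaedcda
Final stack: "bebeaedcda" (length 10)

10


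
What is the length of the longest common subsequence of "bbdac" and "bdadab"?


LCS of "bbdac" and "bdadab"
DP table:
           b    d    a    d    a    b
      0    0    0    0    0    0    0
  b   0    1    1    1    1    1    1
  b   0    1    1    1    1    1    2
  d   0    1    2    2    2    2    2
  a   0    1    2    3    3    3    3
  c   0    1    2    3    3    3    3
LCS length = dp[5][6] = 3

3


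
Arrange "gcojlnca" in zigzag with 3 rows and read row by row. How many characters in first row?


Zigzag "gcojlnca" into 3 rows:
Placing characters:
  'g' => row 0
  'c' => row 1
  'o' => row 2
  'j' => row 1
  'l' => row 0
  'n' => row 1
  'c' => row 2
  'a' => row 1
Rows:
  Row 0: "gl"
  Row 1: "cjna"
  Row 2: "oc"
First row length: 2

2


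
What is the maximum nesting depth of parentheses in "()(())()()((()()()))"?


Input: "()(())()()((()()()))"
Tracking depth:
  Position 0 '(': depth becomes 1
  Position 1 ')': depth becomes 0
  Position 2 '(': depth becomes 1
  Position 3 '(': depth becomes 2
  Position 4 ')': depth becomes 1
  Position 5 ')': depth becomes 0
  Position 6 '(': depth becomes 1
  Position 7 ')': depth becomes 0
  Position 8 '(': depth becomes 1
  Position 9 ')': depth becomes 0
  Position 10 '(': depth becomes 1
  Position 11 '(': depth becomes 2
  Position 12 '(': depth becomes 3
  Position 13 ')': depth becomes 2
  Position 14 '(': depth becomes 3
  Position 15 ')': depth becomes 2
  Position 16 '(': depth becomes 3
  Position 17 ')': depth becomes 2
  Position 18 ')': depth becomes 1
  Position 19 ')': depth becomes 0
Maximum depth reached: 3

3


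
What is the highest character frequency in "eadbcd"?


Input: eadbcd
Character counts:
  'a': 1
  'b': 1
  'c': 1
  'd': 2
  'e': 1
Maximum frequency: 2

2


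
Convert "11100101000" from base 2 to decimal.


Input: "11100101000" in base 2
Positional expansion:
  Digit '1' (value 1) x 2^10 = 1024
  Digit '1' (value 1) x 2^9 = 512
  Digit '1' (value 1) x 2^8 = 256
  Digit '0' (value 0) x 2^7 = 0
  Digit '0' (value 0) x 2^6 = 0
  Digit '1' (value 1) x 2^5 = 32
  Digit '0' (value 0) x 2^4 = 0
  Digit '1' (value 1) x 2^3 = 8
  Digit '0' (value 0) x 2^2 = 0
  Digit '0' (value 0) x 2^1 = 0
  Digit '0' (value 0) x 2^0 = 0
Sum = 1832

1832


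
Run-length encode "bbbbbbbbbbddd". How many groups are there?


Input: bbbbbbbbbbddd
Scanning for consecutive runs:
  Group 1: 'b' x 10 (positions 0-9)
  Group 2: 'd' x 3 (positions 10-12)
Total groups: 2

2


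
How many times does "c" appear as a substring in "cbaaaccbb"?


Searching for "c" in "cbaaaccbb"
Scanning each position:
  Position 0: "c" => MATCH
  Position 1: "b" => no
  Position 2: "a" => no
  Position 3: "a" => no
  Position 4: "a" => no
  Position 5: "c" => MATCH
  Position 6: "c" => MATCH
  Position 7: "b" => no
  Position 8: "b" => no
Total occurrences: 3

3


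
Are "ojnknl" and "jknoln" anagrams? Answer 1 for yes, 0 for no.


Strings: "ojnknl", "jknoln"
Sorted first:  jklnno
Sorted second: jklnno
Sorted forms match => anagrams

1


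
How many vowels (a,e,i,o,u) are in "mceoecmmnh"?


Input: mceoecmmnh
Checking each character:
  'm' at position 0: consonant
  'c' at position 1: consonant
  'e' at position 2: vowel (running total: 1)
  'o' at position 3: vowel (running total: 2)
  'e' at position 4: vowel (running total: 3)
  'c' at position 5: consonant
  'm' at position 6: consonant
  'm' at position 7: consonant
  'n' at position 8: consonant
  'h' at position 9: consonant
Total vowels: 3

3


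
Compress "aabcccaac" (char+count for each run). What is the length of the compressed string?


Input: aabcccaac
Runs:
  'a' x 2 => "a2"
  'b' x 1 => "b1"
  'c' x 3 => "c3"
  'a' x 2 => "a2"
  'c' x 1 => "c1"
Compressed: "a2b1c3a2c1"
Compressed length: 10

10


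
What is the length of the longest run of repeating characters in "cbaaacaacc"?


Input: "cbaaacaacc"
Scanning for longest run:
  Position 1 ('b'): new char, reset run to 1
  Position 2 ('a'): new char, reset run to 1
  Position 3 ('a'): continues run of 'a', length=2
  Position 4 ('a'): continues run of 'a', length=3
  Position 5 ('c'): new char, reset run to 1
  Position 6 ('a'): new char, reset run to 1
  Position 7 ('a'): continues run of 'a', length=2
  Position 8 ('c'): new char, reset run to 1
  Position 9 ('c'): continues run of 'c', length=2
Longest run: 'a' with length 3

3


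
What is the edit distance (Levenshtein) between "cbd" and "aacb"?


Computing edit distance: "cbd" -> "aacb"
DP table:
           a    a    c    b
      0    1    2    3    4
  c   1    1    2    2    3
  b   2    2    2    3    2
  d   3    3    3    3    3
Edit distance = dp[3][4] = 3

3


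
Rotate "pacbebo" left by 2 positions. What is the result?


Input: "pacbebo", rotate left by 2
First 2 characters: "pa"
Remaining characters: "cbebo"
Concatenate remaining + first: "cbebo" + "pa" = "cbebopa"

cbebopa


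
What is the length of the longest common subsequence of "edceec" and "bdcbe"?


LCS of "edceec" and "bdcbe"
DP table:
           b    d    c    b    e
      0    0    0    0    0    0
  e   0    0    0    0    0    1
  d   0    0    1    1    1    1
  c   0    0    1    2    2    2
  e   0    0    1    2    2    3
  e   0    0    1    2    2    3
  c   0    0    1    2    2    3
LCS length = dp[6][5] = 3

3


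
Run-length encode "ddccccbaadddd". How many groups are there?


Input: ddccccbaadddd
Scanning for consecutive runs:
  Group 1: 'd' x 2 (positions 0-1)
  Group 2: 'c' x 4 (positions 2-5)
  Group 3: 'b' x 1 (positions 6-6)
  Group 4: 'a' x 2 (positions 7-8)
  Group 5: 'd' x 4 (positions 9-12)
Total groups: 5

5


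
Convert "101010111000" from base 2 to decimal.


Input: "101010111000" in base 2
Positional expansion:
  Digit '1' (value 1) x 2^11 = 2048
  Digit '0' (value 0) x 2^10 = 0
  Digit '1' (value 1) x 2^9 = 512
  Digit '0' (value 0) x 2^8 = 0
  Digit '1' (value 1) x 2^7 = 128
  Digit '0' (value 0) x 2^6 = 0
  Digit '1' (value 1) x 2^5 = 32
  Digit '1' (value 1) x 2^4 = 16
  Digit '1' (value 1) x 2^3 = 8
  Digit '0' (value 0) x 2^2 = 0
  Digit '0' (value 0) x 2^1 = 0
  Digit '0' (value 0) x 2^0 = 0
Sum = 2744

2744


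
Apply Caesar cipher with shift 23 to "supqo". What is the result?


Caesar cipher: shift "supqo" by 23
  's' (pos 18) + 23 = pos 15 = 'p'
  'u' (pos 20) + 23 = pos 17 = 'r'
  'p' (pos 15) + 23 = pos 12 = 'm'
  'q' (pos 16) + 23 = pos 13 = 'n'
  'o' (pos 14) + 23 = pos 11 = 'l'
Result: prmnl

prmnl


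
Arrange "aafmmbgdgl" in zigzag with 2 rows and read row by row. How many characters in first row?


Zigzag "aafmmbgdgl" into 2 rows:
Placing characters:
  'a' => row 0
  'a' => row 1
  'f' => row 0
  'm' => row 1
  'm' => row 0
  'b' => row 1
  'g' => row 0
  'd' => row 1
  'g' => row 0
  'l' => row 1
Rows:
  Row 0: "afmgg"
  Row 1: "ambdl"
First row length: 5

5


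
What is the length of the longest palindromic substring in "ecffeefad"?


Input: "ecffeefad"
Checking substrings for palindromes:
  [3:7] "feef" (len 4) => palindrome
  [2:4] "ff" (len 2) => palindrome
  [4:6] "ee" (len 2) => palindrome
Longest palindromic substring: "feef" with length 4

4


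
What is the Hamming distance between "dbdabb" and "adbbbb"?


Comparing "dbdabb" and "adbbbb" position by position:
  Position 0: 'd' vs 'a' => differ
  Position 1: 'b' vs 'd' => differ
  Position 2: 'd' vs 'b' => differ
  Position 3: 'a' vs 'b' => differ
  Position 4: 'b' vs 'b' => same
  Position 5: 'b' vs 'b' => same
Total differences (Hamming distance): 4

4


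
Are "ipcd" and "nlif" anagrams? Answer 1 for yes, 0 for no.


Strings: "ipcd", "nlif"
Sorted first:  cdip
Sorted second: filn
Differ at position 0: 'c' vs 'f' => not anagrams

0


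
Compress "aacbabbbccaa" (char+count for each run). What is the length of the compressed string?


Input: aacbabbbccaa
Runs:
  'a' x 2 => "a2"
  'c' x 1 => "c1"
  'b' x 1 => "b1"
  'a' x 1 => "a1"
  'b' x 3 => "b3"
  'c' x 2 => "c2"
  'a' x 2 => "a2"
Compressed: "a2c1b1a1b3c2a2"
Compressed length: 14

14


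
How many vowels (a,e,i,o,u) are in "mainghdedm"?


Input: mainghdedm
Checking each character:
  'm' at position 0: consonant
  'a' at position 1: vowel (running total: 1)
  'i' at position 2: vowel (running total: 2)
  'n' at position 3: consonant
  'g' at position 4: consonant
  'h' at position 5: consonant
  'd' at position 6: consonant
  'e' at position 7: vowel (running total: 3)
  'd' at position 8: consonant
  'm' at position 9: consonant
Total vowels: 3

3


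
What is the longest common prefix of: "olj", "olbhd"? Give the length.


Words: olj, olbhd
  Position 0: all 'o' => match
  Position 1: all 'l' => match
  Position 2: ('j', 'b') => mismatch, stop
LCP = "ol" (length 2)

2


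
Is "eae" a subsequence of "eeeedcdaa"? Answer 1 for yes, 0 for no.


Check if "eae" is a subsequence of "eeeedcdaa"
Greedy scan:
  Position 0 ('e'): matches sub[0] = 'e'
  Position 1 ('e'): no match needed
  Position 2 ('e'): no match needed
  Position 3 ('e'): no match needed
  Position 4 ('d'): no match needed
  Position 5 ('c'): no match needed
  Position 6 ('d'): no match needed
  Position 7 ('a'): matches sub[1] = 'a'
  Position 8 ('a'): no match needed
Only matched 2/3 characters => not a subsequence

0


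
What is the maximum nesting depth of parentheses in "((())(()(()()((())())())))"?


Input: "((())(()(()()((())())())))"
Tracking depth:
  Position 0 '(': depth becomes 1
  Position 1 '(': depth becomes 2
  Position 2 '(': depth becomes 3
  Position 3 ')': depth becomes 2
  Position 4 ')': depth becomes 1
  Position 5 '(': depth becomes 2
  Position 6 '(': depth becomes 3
  Position 7 ')': depth becomes 2
  Position 8 '(': depth becomes 3
  Position 9 '(': depth becomes 4
  Position 10 ')': depth becomes 3
  Position 11 '(': depth becomes 4
  Position 12 ')': depth becomes 3
  Position 13 '(': depth becomes 4
  Position 14 '(': depth becomes 5
  Position 15 '(': depth becomes 6
  Position 16 ')': depth becomes 5
  Position 17 ')': depth becomes 4
  Position 18 '(': depth becomes 5
  Position 19 ')': depth becomes 4
  Position 20 ')': depth becomes 3
  Position 21 '(': depth becomes 4
  Position 22 ')': depth becomes 3
  Position 23 ')': depth becomes 2
  Position 24 ')': depth becomes 1
  Position 25 ')': depth becomes 0
Maximum depth reached: 6

6


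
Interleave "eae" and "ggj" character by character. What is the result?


Interleaving "eae" and "ggj":
  Position 0: 'e' from first, 'g' from second => "eg"
  Position 1: 'a' from first, 'g' from second => "ag"
  Position 2: 'e' from first, 'j' from second => "ej"
Result: egagej

egagej


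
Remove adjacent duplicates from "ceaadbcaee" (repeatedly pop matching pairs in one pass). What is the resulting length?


Input: ceaadbcaee
Stack-based adjacent duplicate removal:
  Read 'c': push. Stack: c
  Read 'e': push. Stack: ce
  Read 'a': push. Stack: cea
  Read 'a': matches stack top 'a' => pop. Stack: ce
  Read 'd': push. Stack: ced
  Read 'b': push. Stack: cedb
  Read 'c': push. Stack: cedbc
  Read 'a': push. Stack: cedbca
  Read 'e': push. Stack: cedbcae
  Read 'e': matches stack top 'e' => pop. Stack: cedbca
Final stack: "cedbca" (length 6)

6


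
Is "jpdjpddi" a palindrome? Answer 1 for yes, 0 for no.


Input: jpdjpddi
Reversed: iddpjdpj
  Compare pos 0 ('j') with pos 7 ('i'): MISMATCH
  Compare pos 1 ('p') with pos 6 ('d'): MISMATCH
  Compare pos 2 ('d') with pos 5 ('d'): match
  Compare pos 3 ('j') with pos 4 ('p'): MISMATCH
Result: not a palindrome

0


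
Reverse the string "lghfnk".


Input: lghfnk
Reading characters right to left:
  Position 5: 'k'
  Position 4: 'n'
  Position 3: 'f'
  Position 2: 'h'
  Position 1: 'g'
  Position 0: 'l'
Reversed: knfhgl

knfhgl


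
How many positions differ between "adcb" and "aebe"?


Comparing "adcb" and "aebe" position by position:
  Position 0: 'a' vs 'a' => same
  Position 1: 'd' vs 'e' => DIFFER
  Position 2: 'c' vs 'b' => DIFFER
  Position 3: 'b' vs 'e' => DIFFER
Positions that differ: 3

3


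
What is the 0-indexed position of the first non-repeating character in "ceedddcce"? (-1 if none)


Input: ceedddcce
Character frequencies:
  'c': 3
  'd': 3
  'e': 3
Scanning left to right for freq == 1:
  Position 0 ('c'): freq=3, skip
  Position 1 ('e'): freq=3, skip
  Position 2 ('e'): freq=3, skip
  Position 3 ('d'): freq=3, skip
  Position 4 ('d'): freq=3, skip
  Position 5 ('d'): freq=3, skip
  Position 6 ('c'): freq=3, skip
  Position 7 ('c'): freq=3, skip
  Position 8 ('e'): freq=3, skip
  No unique character found => answer = -1

-1


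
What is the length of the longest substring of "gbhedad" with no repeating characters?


Input: "gbhedad"
Sliding window (track last position of each char):
  Position 0 ('g'): window [0,0] length 1 -- new best
  Position 1 ('b'): window [0,1] length 2 -- new best
  Position 2 ('h'): window [0,2] length 3 -- new best
  Position 3 ('e'): window [0,3] length 4 -- new best
  Position 4 ('d'): window [0,4] length 5 -- new best
  Position 5 ('a'): window [0,5] length 6 -- new best
  Position 6 ('d'): repeat (last at 4), move window start to 5
  Position 6 ('d'): window [5,6] length 2
Longest substring with no repeats: "gbheda" with length 6

6


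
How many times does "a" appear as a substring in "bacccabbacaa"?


Searching for "a" in "bacccabbacaa"
Scanning each position:
  Position 0: "b" => no
  Position 1: "a" => MATCH
  Position 2: "c" => no
  Position 3: "c" => no
  Position 4: "c" => no
  Position 5: "a" => MATCH
  Position 6: "b" => no
  Position 7: "b" => no
  Position 8: "a" => MATCH
  Position 9: "c" => no
  Position 10: "a" => MATCH
  Position 11: "a" => MATCH
Total occurrences: 5

5


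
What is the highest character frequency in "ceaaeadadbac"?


Input: ceaaeadadbac
Character counts:
  'a': 5
  'b': 1
  'c': 2
  'd': 2
  'e': 2
Maximum frequency: 5

5


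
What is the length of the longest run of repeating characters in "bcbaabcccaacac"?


Input: "bcbaabcccaacac"
Scanning for longest run:
  Position 1 ('c'): new char, reset run to 1
  Position 2 ('b'): new char, reset run to 1
  Position 3 ('a'): new char, reset run to 1
  Position 4 ('a'): continues run of 'a', length=2
  Position 5 ('b'): new char, reset run to 1
  Position 6 ('c'): new char, reset run to 1
  Position 7 ('c'): continues run of 'c', length=2
  Position 8 ('c'): continues run of 'c', length=3
  Position 9 ('a'): new char, reset run to 1
  Position 10 ('a'): continues run of 'a', length=2
  Position 11 ('c'): new char, reset run to 1
  Position 12 ('a'): new char, reset run to 1
  Position 13 ('c'): new char, reset run to 1
Longest run: 'c' with length 3

3


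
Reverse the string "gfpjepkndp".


Input: gfpjepkndp
Reading characters right to left:
  Position 9: 'p'
  Position 8: 'd'
  Position 7: 'n'
  Position 6: 'k'
  Position 5: 'p'
  Position 4: 'e'
  Position 3: 'j'
  Position 2: 'p'
  Position 1: 'f'
  Position 0: 'g'
Reversed: pdnkpejpfg

pdnkpejpfg


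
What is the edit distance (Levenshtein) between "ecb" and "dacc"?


Computing edit distance: "ecb" -> "dacc"
DP table:
           d    a    c    c
      0    1    2    3    4
  e   1    1    2    3    4
  c   2    2    2    2    3
  b   3    3    3    3    3
Edit distance = dp[3][4] = 3

3


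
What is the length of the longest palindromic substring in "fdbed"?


Input: "fdbed"
Checking substrings for palindromes:
  No multi-char palindromic substrings found
Longest palindromic substring: "f" with length 1

1


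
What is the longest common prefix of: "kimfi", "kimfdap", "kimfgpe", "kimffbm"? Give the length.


Words: kimfi, kimfdap, kimfgpe, kimffbm
  Position 0: all 'k' => match
  Position 1: all 'i' => match
  Position 2: all 'm' => match
  Position 3: all 'f' => match
  Position 4: ('i', 'd', 'g', 'f') => mismatch, stop
LCP = "kimf" (length 4)

4


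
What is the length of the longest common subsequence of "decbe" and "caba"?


LCS of "decbe" and "caba"
DP table:
           c    a    b    a
      0    0    0    0    0
  d   0    0    0    0    0
  e   0    0    0    0    0
  c   0    1    1    1    1
  b   0    1    1    2    2
  e   0    1    1    2    2
LCS length = dp[5][4] = 2

2


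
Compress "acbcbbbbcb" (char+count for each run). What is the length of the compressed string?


Input: acbcbbbbcb
Runs:
  'a' x 1 => "a1"
  'c' x 1 => "c1"
  'b' x 1 => "b1"
  'c' x 1 => "c1"
  'b' x 4 => "b4"
  'c' x 1 => "c1"
  'b' x 1 => "b1"
Compressed: "a1c1b1c1b4c1b1"
Compressed length: 14

14


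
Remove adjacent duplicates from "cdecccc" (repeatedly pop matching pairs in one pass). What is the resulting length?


Input: cdecccc
Stack-based adjacent duplicate removal:
  Read 'c': push. Stack: c
  Read 'd': push. Stack: cd
  Read 'e': push. Stack: cde
  Read 'c': push. Stack: cdec
  Read 'c': matches stack top 'c' => pop. Stack: cde
  Read 'c': push. Stack: cdec
  Read 'c': matches stack top 'c' => pop. Stack: cde
Final stack: "cde" (length 3)

3


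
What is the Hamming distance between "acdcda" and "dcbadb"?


Comparing "acdcda" and "dcbadb" position by position:
  Position 0: 'a' vs 'd' => differ
  Position 1: 'c' vs 'c' => same
  Position 2: 'd' vs 'b' => differ
  Position 3: 'c' vs 'a' => differ
  Position 4: 'd' vs 'd' => same
  Position 5: 'a' vs 'b' => differ
Total differences (Hamming distance): 4

4


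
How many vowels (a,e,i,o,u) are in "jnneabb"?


Input: jnneabb
Checking each character:
  'j' at position 0: consonant
  'n' at position 1: consonant
  'n' at position 2: consonant
  'e' at position 3: vowel (running total: 1)
  'a' at position 4: vowel (running total: 2)
  'b' at position 5: consonant
  'b' at position 6: consonant
Total vowels: 2

2


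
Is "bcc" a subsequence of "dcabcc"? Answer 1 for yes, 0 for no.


Check if "bcc" is a subsequence of "dcabcc"
Greedy scan:
  Position 0 ('d'): no match needed
  Position 1 ('c'): no match needed
  Position 2 ('a'): no match needed
  Position 3 ('b'): matches sub[0] = 'b'
  Position 4 ('c'): matches sub[1] = 'c'
  Position 5 ('c'): matches sub[2] = 'c'
All 3 characters matched => is a subsequence

1


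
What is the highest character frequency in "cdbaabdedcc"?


Input: cdbaabdedcc
Character counts:
  'a': 2
  'b': 2
  'c': 3
  'd': 3
  'e': 1
Maximum frequency: 3

3


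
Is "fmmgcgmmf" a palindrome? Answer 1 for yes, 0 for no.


Input: fmmgcgmmf
Reversed: fmmgcgmmf
  Compare pos 0 ('f') with pos 8 ('f'): match
  Compare pos 1 ('m') with pos 7 ('m'): match
  Compare pos 2 ('m') with pos 6 ('m'): match
  Compare pos 3 ('g') with pos 5 ('g'): match
Result: palindrome

1


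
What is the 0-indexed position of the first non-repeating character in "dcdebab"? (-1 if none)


Input: dcdebab
Character frequencies:
  'a': 1
  'b': 2
  'c': 1
  'd': 2
  'e': 1
Scanning left to right for freq == 1:
  Position 0 ('d'): freq=2, skip
  Position 1 ('c'): unique! => answer = 1

1


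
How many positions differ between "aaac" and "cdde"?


Comparing "aaac" and "cdde" position by position:
  Position 0: 'a' vs 'c' => DIFFER
  Position 1: 'a' vs 'd' => DIFFER
  Position 2: 'a' vs 'd' => DIFFER
  Position 3: 'c' vs 'e' => DIFFER
Positions that differ: 4

4


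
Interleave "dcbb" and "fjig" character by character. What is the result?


Interleaving "dcbb" and "fjig":
  Position 0: 'd' from first, 'f' from second => "df"
  Position 1: 'c' from first, 'j' from second => "cj"
  Position 2: 'b' from first, 'i' from second => "bi"
  Position 3: 'b' from first, 'g' from second => "bg"
Result: dfcjbibg

dfcjbibg


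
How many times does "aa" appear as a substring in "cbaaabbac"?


Searching for "aa" in "cbaaabbac"
Scanning each position:
  Position 0: "cb" => no
  Position 1: "ba" => no
  Position 2: "aa" => MATCH
  Position 3: "aa" => MATCH
  Position 4: "ab" => no
  Position 5: "bb" => no
  Position 6: "ba" => no
  Position 7: "ac" => no
Total occurrences: 2

2
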